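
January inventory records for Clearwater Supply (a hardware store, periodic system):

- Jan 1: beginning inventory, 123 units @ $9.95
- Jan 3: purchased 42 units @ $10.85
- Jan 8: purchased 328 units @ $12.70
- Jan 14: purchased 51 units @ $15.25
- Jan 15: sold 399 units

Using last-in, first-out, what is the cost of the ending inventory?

Jan 15, 399 sold [LIFO — newest first]: 51 @ $15.25 + 328 @ $12.70 + 20 @ $10.85 = $5,160.35
Ending inventory: 123 @ $9.95 + 22 @ $10.85 = $1,462.55
Check: goods available $6,622.90 = COGS $5,160.35 + ending $1,462.55

Ending inventory = $1,462.55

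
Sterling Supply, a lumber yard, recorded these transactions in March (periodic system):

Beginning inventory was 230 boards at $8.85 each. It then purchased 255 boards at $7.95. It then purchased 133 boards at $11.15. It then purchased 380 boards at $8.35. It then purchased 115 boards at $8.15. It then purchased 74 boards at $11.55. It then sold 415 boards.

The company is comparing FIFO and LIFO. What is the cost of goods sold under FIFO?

FIFO COGS: 230 @ $8.85 + 185 @ $7.95 = $3,506.25
LIFO COGS: 74 @ $11.55 + 115 @ $8.15 + 226 @ $8.35 = $3,679.05

COGS = $3,506.25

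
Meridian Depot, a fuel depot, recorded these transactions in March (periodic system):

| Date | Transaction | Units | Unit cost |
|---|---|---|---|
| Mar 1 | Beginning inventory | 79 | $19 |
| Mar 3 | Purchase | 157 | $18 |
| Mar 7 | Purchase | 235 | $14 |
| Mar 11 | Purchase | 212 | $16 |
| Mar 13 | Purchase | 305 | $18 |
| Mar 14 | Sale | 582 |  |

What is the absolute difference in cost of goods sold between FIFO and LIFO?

$399

FIFO COGS: 79 @ $19 + 157 @ $18 + 235 @ $14 + 111 @ $16 = $9,393
LIFO COGS: 305 @ $18 + 212 @ $16 + 65 @ $14 = $9,792
Difference = |$9,393 − $9,792| = $399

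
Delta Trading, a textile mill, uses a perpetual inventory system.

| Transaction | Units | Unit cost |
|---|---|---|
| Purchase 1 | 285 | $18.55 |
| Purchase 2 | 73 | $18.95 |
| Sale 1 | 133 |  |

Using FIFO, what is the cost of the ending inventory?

Sale 1 (133) [FIFO — oldest first]: 133 @ $18.55 = $2,467.15
Ending inventory: 152 @ $18.55 + 73 @ $18.95 = $4,202.95
Check: goods available $6,670.10 = COGS $2,467.15 + ending $4,202.95

Ending inventory = $4,202.95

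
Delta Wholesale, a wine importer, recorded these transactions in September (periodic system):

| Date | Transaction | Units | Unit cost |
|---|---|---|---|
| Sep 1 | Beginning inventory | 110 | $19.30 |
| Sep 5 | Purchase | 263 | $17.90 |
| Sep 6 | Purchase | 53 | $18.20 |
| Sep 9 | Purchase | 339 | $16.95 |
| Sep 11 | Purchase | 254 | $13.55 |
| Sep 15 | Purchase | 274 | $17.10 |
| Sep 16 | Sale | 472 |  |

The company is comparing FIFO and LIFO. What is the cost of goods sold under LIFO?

COGS = $7,368.30

FIFO COGS: 110 @ $19.30 + 263 @ $17.90 + 53 @ $18.20 + 46 @ $16.95 = $8,575.00
LIFO COGS: 274 @ $17.10 + 198 @ $13.55 = $7,368.30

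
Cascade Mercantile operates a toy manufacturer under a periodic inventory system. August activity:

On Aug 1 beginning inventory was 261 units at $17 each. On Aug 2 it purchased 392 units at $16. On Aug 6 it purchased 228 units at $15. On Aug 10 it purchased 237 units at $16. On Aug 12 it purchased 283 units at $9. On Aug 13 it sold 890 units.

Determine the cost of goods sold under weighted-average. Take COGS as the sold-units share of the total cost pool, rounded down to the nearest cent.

Aug 13, sell 890: 890/1401 × $20,468.00 → $13,002.51
Ending inventory (cost pool remaining) = $7,465.49

COGS = $13,002.51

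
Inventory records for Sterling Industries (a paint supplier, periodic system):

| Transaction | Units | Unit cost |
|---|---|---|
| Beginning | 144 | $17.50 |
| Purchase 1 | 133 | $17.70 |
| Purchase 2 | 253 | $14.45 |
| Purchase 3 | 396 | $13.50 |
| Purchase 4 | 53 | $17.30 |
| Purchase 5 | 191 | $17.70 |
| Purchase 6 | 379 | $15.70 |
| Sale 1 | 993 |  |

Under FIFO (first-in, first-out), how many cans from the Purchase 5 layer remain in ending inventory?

177

Sale 1 (993) [FIFO — oldest first]: 144 @ $17.50 + 133 @ $17.70 + 253 @ $14.45 + 396 @ $13.50 + 53 @ $17.30 + 14 @ $17.70 = $15,040.65
Ending inventory: 177 @ $17.70 + 379 @ $15.70 = $9,083.20
Check: goods available $24,123.85 = COGS $15,040.65 + ending $9,083.20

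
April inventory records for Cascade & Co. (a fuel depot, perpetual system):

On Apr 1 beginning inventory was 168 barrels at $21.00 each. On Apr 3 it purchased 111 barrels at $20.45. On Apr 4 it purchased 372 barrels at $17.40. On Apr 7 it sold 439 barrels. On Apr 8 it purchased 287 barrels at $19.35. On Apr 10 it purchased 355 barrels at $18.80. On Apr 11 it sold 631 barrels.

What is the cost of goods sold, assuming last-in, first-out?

COGS = $19,857.55

Apr 7, 439 sold [LIFO — newest first]: 372 @ $17.40 + 67 @ $20.45 = $7,842.95
Apr 11, 631 sold [LIFO — newest first]: 355 @ $18.80 + 276 @ $19.35 = $12,014.60
Total COGS = $7,842.95 + $12,014.60 = $19,857.55
Ending inventory: 168 @ $21.00 + 44 @ $20.45 + 11 @ $19.35 = $4,640.65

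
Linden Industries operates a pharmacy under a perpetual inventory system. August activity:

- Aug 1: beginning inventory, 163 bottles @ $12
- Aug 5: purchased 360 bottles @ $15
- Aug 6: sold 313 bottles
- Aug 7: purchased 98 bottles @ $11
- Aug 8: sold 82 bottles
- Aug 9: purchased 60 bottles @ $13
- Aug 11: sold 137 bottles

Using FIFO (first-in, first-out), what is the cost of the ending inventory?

Ending inventory = $1,759

Aug 6, 313 sold [FIFO — oldest first]: 163 @ $12 + 150 @ $15 = $4,206
Aug 8, 82 sold [FIFO — oldest first]: 82 @ $15 = $1,230
Aug 11, 137 sold [FIFO — oldest first]: 128 @ $15 + 9 @ $11 = $2,019
Total COGS = $4,206 + $1,230 + $2,019 = $7,455
Ending inventory: 89 @ $11 + 60 @ $13 = $1,759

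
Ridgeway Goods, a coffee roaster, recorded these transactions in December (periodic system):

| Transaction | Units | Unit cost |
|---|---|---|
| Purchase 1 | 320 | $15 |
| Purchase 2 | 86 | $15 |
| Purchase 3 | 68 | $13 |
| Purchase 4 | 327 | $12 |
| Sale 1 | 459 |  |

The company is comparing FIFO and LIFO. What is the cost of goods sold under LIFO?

COGS = $5,768

FIFO COGS: 320 @ $15 + 86 @ $15 + 53 @ $13 = $6,779
LIFO COGS: 327 @ $12 + 68 @ $13 + 64 @ $15 = $5,768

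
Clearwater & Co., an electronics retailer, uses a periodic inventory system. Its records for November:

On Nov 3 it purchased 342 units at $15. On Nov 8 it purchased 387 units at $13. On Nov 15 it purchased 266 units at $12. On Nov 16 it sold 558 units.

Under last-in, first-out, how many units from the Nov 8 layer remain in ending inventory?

Nov 16, 558 sold [LIFO — newest first]: 266 @ $12 + 292 @ $13 = $6,988
Ending inventory: 342 @ $15 + 95 @ $13 = $6,365

95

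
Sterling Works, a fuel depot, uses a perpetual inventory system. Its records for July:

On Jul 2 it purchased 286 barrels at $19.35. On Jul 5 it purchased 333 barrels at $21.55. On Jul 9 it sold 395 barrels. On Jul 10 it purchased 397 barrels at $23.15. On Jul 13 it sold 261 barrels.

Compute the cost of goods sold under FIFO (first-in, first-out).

Jul 9, 395 sold [FIFO — oldest first]: 286 @ $19.35 + 109 @ $21.55 = $7,883.05
Jul 13, 261 sold [FIFO — oldest first]: 224 @ $21.55 + 37 @ $23.15 = $5,683.75
Total COGS = $7,883.05 + $5,683.75 = $13,566.80
Ending inventory: 360 @ $23.15 = $8,334.00

COGS = $13,566.80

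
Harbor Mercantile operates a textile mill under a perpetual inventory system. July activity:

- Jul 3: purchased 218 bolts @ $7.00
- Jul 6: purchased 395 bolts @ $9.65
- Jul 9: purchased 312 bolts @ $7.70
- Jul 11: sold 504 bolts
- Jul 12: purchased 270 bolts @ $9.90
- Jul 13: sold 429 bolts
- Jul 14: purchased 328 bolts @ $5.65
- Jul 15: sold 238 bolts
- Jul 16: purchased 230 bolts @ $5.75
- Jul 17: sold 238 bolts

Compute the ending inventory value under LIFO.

Ending inventory = $2,413.90

Jul 11, 504 sold [LIFO — newest first]: 312 @ $7.70 + 192 @ $9.65 = $4,255.20
Jul 13, 429 sold [LIFO — newest first]: 270 @ $9.90 + 159 @ $9.65 = $4,207.35
Jul 15, 238 sold [LIFO — newest first]: 238 @ $5.65 = $1,344.70
Jul 17, 238 sold [LIFO — newest first]: 230 @ $5.75 + 8 @ $5.65 = $1,367.70
Total COGS = $4,255.20 + $4,207.35 + $1,344.70 + $1,367.70 = $11,174.95
Ending inventory: 218 @ $7.00 + 44 @ $9.65 + 82 @ $5.65 = $2,413.90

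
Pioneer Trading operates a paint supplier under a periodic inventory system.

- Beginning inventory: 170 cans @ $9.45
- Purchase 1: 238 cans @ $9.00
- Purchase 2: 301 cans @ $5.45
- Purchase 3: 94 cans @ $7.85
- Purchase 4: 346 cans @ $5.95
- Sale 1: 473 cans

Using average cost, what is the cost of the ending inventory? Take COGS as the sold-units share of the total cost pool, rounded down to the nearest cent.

Sale 1, sell 473: 473/1149 × $8,185.55 → $3,369.68
Ending inventory (cost pool remaining) = $4,815.87
Check: goods available $8,185.55 = COGS $3,369.68 + ending $4,815.87

Ending inventory = $4,815.87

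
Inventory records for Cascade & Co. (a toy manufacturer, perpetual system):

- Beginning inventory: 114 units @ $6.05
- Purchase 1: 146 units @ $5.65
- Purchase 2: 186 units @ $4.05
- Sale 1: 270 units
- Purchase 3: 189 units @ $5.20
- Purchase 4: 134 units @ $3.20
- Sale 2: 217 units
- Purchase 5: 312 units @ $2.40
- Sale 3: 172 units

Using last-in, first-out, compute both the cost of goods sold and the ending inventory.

Sale 1 (270) [LIFO — newest first]: 186 @ $4.05 + 84 @ $5.65 = $1,227.90
Sale 2 (217) [LIFO — newest first]: 134 @ $3.20 + 83 @ $5.20 = $860.40
Sale 3 (172) [LIFO — newest first]: 172 @ $2.40 = $412.80
Total COGS = $1,227.90 + $860.40 + $412.80 = $2,501.10
Ending inventory: 114 @ $6.05 + 62 @ $5.65 + 106 @ $5.20 + 140 @ $2.40 = $1,927.20

COGS = $2,501.10; ending inventory = $1,927.20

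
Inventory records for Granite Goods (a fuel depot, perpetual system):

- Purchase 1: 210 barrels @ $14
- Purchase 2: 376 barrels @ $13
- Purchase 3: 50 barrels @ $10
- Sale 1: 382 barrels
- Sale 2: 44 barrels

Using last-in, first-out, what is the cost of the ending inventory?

Ending inventory = $2,940

Sale 1 (382) [LIFO — newest first]: 50 @ $10 + 332 @ $13 = $4,816
Sale 2 (44) [LIFO — newest first]: 44 @ $13 = $572
Total COGS = $4,816 + $572 = $5,388
Ending inventory: 210 @ $14 = $2,940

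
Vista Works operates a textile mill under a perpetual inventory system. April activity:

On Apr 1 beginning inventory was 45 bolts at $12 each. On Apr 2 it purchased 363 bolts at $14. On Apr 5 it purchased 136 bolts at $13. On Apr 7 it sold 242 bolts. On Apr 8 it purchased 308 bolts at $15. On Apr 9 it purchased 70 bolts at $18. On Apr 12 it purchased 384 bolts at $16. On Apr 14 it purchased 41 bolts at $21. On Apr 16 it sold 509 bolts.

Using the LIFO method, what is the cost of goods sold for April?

COGS = $11,727

Apr 7, 242 sold [LIFO — newest first]: 136 @ $13 + 106 @ $14 = $3,252
Apr 16, 509 sold [LIFO — newest first]: 41 @ $21 + 384 @ $16 + 70 @ $18 + 14 @ $15 = $8,475
Total COGS = $3,252 + $8,475 = $11,727
Ending inventory: 45 @ $12 + 257 @ $14 + 294 @ $15 = $8,548
Check: goods available $20,275 = COGS $11,727 + ending $8,548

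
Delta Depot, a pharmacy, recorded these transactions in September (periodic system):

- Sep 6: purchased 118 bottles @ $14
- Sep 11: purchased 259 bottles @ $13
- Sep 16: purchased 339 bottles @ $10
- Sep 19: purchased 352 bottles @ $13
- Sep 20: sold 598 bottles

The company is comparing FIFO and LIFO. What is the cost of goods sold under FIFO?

FIFO COGS: 118 @ $14 + 259 @ $13 + 221 @ $10 = $7,229
LIFO COGS: 352 @ $13 + 246 @ $10 = $7,036

COGS = $7,229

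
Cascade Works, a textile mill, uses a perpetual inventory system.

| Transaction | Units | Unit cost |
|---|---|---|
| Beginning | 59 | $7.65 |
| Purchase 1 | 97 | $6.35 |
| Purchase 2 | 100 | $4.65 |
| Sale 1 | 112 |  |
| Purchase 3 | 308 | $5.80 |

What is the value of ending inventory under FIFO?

Sale 1 (112) [FIFO — oldest first]: 59 @ $7.65 + 53 @ $6.35 = $787.90
Ending inventory: 44 @ $6.35 + 100 @ $4.65 + 308 @ $5.80 = $2,530.80

Ending inventory = $2,530.80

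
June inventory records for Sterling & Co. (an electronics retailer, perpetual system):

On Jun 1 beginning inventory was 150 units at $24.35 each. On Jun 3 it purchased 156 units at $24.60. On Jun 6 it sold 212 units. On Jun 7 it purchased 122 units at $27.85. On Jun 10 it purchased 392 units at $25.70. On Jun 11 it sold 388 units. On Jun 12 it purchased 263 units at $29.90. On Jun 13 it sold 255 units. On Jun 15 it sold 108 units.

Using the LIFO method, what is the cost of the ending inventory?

Ending inventory = $3,013.00

Jun 6, 212 sold [LIFO — newest first]: 156 @ $24.60 + 56 @ $24.35 = $5,201.20
Jun 11, 388 sold [LIFO — newest first]: 388 @ $25.70 = $9,971.60
Jun 13, 255 sold [LIFO — newest first]: 255 @ $29.90 = $7,624.50
Jun 15, 108 sold [LIFO — newest first]: 8 @ $29.90 + 4 @ $25.70 + 96 @ $27.85 = $3,015.60
Total COGS = $5,201.20 + $9,971.60 + $7,624.50 + $3,015.60 = $25,812.90
Ending inventory: 94 @ $24.35 + 26 @ $27.85 = $3,013.00
Check: goods available $28,825.90 = COGS $25,812.90 + ending $3,013.00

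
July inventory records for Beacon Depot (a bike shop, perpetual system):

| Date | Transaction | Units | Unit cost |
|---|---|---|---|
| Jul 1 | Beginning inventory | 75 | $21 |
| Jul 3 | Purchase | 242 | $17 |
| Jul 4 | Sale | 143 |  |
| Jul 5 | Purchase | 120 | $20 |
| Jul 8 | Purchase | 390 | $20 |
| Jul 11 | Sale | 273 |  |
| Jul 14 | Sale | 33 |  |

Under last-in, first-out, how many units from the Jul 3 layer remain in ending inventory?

Jul 4, 143 sold [LIFO — newest first]: 143 @ $17 = $2,431
Jul 11, 273 sold [LIFO — newest first]: 273 @ $20 = $5,460
Jul 14, 33 sold [LIFO — newest first]: 33 @ $20 = $660
Total COGS = $2,431 + $5,460 + $660 = $8,551
Ending inventory: 75 @ $21 + 99 @ $17 + 120 @ $20 + 84 @ $20 = $7,338
Check: goods available $15,889 = COGS $8,551 + ending $7,338

99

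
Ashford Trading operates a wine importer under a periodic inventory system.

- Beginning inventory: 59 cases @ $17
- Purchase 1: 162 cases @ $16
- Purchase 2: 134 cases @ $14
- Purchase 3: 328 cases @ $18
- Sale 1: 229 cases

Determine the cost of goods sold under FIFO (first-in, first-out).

COGS = $3,707

Sale 1 (229) [FIFO — oldest first]: 59 @ $17 + 162 @ $16 + 8 @ $14 = $3,707
Ending inventory: 126 @ $14 + 328 @ $18 = $7,668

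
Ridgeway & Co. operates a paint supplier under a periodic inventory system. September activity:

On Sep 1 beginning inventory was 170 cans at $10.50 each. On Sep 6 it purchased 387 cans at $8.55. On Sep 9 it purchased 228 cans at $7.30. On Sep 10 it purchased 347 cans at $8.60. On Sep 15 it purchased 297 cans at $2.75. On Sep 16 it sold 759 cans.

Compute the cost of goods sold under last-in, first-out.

COGS = $4,640.45

Sep 16, 759 sold [LIFO — newest first]: 297 @ $2.75 + 347 @ $8.60 + 115 @ $7.30 = $4,640.45
Ending inventory: 170 @ $10.50 + 387 @ $8.55 + 113 @ $7.30 = $5,918.75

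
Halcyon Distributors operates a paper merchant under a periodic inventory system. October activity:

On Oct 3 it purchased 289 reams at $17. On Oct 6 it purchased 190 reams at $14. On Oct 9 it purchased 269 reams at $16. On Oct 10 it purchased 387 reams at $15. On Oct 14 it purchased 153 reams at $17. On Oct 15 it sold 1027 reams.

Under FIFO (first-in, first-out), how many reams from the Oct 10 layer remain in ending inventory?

108

Oct 15, 1027 sold [FIFO — oldest first]: 289 @ $17 + 190 @ $14 + 269 @ $16 + 279 @ $15 = $16,062
Ending inventory: 108 @ $15 + 153 @ $17 = $4,221
Check: goods available $20,283 = COGS $16,062 + ending $4,221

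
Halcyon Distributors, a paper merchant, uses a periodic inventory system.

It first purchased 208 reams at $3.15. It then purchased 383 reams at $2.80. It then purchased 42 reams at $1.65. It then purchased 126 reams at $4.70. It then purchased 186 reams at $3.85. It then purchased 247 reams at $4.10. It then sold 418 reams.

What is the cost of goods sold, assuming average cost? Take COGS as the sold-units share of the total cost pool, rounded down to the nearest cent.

COGS = $1,444.02

Sale 1, sell 418: 418/1192 × $4,117.90 → $1,444.02
Ending inventory (cost pool remaining) = $2,673.88
Check: goods available $4,117.90 = COGS $1,444.02 + ending $2,673.88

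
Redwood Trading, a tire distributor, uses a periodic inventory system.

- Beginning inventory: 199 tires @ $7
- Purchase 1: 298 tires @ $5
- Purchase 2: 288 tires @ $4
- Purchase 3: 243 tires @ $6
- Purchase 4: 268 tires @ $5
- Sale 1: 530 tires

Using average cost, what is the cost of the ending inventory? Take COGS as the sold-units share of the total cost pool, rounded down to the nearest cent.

Sale 1, sell 530: 530/1296 × $6,833.00 → $2,794.35
Ending inventory (cost pool remaining) = $4,038.65

Ending inventory = $4,038.65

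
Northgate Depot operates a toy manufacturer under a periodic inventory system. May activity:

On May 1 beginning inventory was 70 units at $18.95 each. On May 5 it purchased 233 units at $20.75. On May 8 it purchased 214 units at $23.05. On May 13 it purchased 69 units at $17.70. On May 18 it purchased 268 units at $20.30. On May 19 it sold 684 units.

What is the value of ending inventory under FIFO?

Ending inventory = $3,451.00

May 19, 684 sold [FIFO — oldest first]: 70 @ $18.95 + 233 @ $20.75 + 214 @ $23.05 + 69 @ $17.70 + 98 @ $20.30 = $14,304.65
Ending inventory: 170 @ $20.30 = $3,451.00
Check: goods available $17,755.65 = COGS $14,304.65 + ending $3,451.00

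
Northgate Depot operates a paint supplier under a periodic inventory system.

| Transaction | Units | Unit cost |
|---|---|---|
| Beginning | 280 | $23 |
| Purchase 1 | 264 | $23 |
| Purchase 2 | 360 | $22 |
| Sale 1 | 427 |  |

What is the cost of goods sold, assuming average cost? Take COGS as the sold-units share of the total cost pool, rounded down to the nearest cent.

COGS = $9,650.95

Sale 1, sell 427: 427/904 × $20,432.00 → $9,650.95
Ending inventory (cost pool remaining) = $10,781.05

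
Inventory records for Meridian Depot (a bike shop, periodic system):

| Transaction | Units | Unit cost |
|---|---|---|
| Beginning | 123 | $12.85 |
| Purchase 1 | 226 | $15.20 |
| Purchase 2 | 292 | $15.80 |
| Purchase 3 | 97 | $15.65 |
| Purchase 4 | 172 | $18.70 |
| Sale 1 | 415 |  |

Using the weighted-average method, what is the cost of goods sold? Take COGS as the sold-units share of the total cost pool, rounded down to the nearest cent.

COGS = $6,550.52

Sale 1, sell 415: 415/910 × $14,363.80 → $6,550.52
Ending inventory (cost pool remaining) = $7,813.28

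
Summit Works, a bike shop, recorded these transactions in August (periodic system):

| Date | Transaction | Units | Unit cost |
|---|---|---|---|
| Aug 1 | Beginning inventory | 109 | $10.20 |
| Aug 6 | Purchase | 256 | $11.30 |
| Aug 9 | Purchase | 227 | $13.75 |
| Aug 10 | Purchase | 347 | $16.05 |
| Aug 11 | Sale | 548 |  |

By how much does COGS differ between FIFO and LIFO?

FIFO COGS: 109 @ $10.20 + 256 @ $11.30 + 183 @ $13.75 = $6,520.85
LIFO COGS: 347 @ $16.05 + 201 @ $13.75 = $8,333.10
Difference = |$6,520.85 − $8,333.10| = $1,812.25

$1,812.25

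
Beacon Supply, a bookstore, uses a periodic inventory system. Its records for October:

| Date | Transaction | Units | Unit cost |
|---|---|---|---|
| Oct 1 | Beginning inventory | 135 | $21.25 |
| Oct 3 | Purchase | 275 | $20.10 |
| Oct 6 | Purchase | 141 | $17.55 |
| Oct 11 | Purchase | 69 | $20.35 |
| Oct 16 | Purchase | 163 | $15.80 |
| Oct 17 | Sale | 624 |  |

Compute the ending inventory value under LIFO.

Ending inventory = $3,351.15

Oct 17, 624 sold [LIFO — newest first]: 163 @ $15.80 + 69 @ $20.35 + 141 @ $17.55 + 251 @ $20.10 = $11,499.20
Ending inventory: 135 @ $21.25 + 24 @ $20.10 = $3,351.15
Check: goods available $14,850.35 = COGS $11,499.20 + ending $3,351.15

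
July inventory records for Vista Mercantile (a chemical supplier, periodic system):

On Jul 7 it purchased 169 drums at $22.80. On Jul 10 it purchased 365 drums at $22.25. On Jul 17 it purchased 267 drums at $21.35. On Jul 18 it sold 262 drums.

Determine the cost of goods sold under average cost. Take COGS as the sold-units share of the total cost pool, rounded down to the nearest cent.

Jul 18, sell 262: 262/801 × $17,674.90 → $5,781.30
Ending inventory (cost pool remaining) = $11,893.60

COGS = $5,781.30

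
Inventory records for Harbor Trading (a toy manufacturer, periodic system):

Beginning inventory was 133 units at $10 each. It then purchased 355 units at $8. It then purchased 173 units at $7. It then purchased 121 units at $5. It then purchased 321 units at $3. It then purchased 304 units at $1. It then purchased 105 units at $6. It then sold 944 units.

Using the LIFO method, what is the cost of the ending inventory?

Sale 1 (944) [LIFO — newest first]: 105 @ $6 + 304 @ $1 + 321 @ $3 + 121 @ $5 + 93 @ $7 = $3,153
Ending inventory: 133 @ $10 + 355 @ $8 + 80 @ $7 = $4,730

Ending inventory = $4,730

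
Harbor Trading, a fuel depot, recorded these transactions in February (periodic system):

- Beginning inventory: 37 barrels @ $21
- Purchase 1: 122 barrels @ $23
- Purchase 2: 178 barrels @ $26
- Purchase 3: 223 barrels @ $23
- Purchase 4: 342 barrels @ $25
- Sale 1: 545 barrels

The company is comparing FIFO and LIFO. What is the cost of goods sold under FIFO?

COGS = $12,995

FIFO COGS: 37 @ $21 + 122 @ $23 + 178 @ $26 + 208 @ $23 = $12,995
LIFO COGS: 342 @ $25 + 203 @ $23 = $13,219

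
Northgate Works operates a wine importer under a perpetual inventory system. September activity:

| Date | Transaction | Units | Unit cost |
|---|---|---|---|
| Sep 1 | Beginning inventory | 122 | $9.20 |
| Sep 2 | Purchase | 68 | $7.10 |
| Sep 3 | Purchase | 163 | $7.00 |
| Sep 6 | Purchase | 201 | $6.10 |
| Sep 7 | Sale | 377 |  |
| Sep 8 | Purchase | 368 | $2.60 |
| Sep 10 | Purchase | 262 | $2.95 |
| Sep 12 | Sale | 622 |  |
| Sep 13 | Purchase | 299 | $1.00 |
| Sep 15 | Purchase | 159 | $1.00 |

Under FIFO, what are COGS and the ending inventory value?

Sep 7, 377 sold [FIFO — oldest first]: 122 @ $9.20 + 68 @ $7.10 + 163 @ $7.00 + 24 @ $6.10 = $2,892.60
Sep 12, 622 sold [FIFO — oldest first]: 177 @ $6.10 + 368 @ $2.60 + 77 @ $2.95 = $2,263.65
Total COGS = $2,892.60 + $2,263.65 = $5,156.25
Ending inventory: 185 @ $2.95 + 299 @ $1.00 + 159 @ $1.00 = $1,003.75

COGS = $5,156.25; ending inventory = $1,003.75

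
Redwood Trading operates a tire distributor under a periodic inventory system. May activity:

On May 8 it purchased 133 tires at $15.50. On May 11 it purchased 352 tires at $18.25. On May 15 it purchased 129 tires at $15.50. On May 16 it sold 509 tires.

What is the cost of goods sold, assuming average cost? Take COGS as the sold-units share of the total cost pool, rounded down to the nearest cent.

COGS = $8,691.96

May 16, sell 509: 509/614 × $10,485.00 → $8,691.96
Ending inventory (cost pool remaining) = $1,793.04
Check: goods available $10,485.00 = COGS $8,691.96 + ending $1,793.04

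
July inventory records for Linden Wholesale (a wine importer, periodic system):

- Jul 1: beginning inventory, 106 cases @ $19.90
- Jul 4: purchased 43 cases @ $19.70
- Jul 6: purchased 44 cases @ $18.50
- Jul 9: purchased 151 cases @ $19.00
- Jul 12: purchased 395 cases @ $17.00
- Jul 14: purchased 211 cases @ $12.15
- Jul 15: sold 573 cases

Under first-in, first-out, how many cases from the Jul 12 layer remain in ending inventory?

166

Jul 15, 573 sold [FIFO — oldest first]: 106 @ $19.90 + 43 @ $19.70 + 44 @ $18.50 + 151 @ $19.00 + 229 @ $17.00 = $10,532.50
Ending inventory: 166 @ $17.00 + 211 @ $12.15 = $5,385.65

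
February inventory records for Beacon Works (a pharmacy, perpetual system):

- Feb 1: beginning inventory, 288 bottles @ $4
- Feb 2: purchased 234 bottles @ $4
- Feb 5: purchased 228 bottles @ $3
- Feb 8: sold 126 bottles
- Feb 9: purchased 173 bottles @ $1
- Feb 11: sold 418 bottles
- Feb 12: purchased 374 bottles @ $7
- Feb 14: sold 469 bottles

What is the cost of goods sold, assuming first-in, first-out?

COGS = $3,575

Feb 8, 126 sold [FIFO — oldest first]: 126 @ $4 = $504
Feb 11, 418 sold [FIFO — oldest first]: 162 @ $4 + 234 @ $4 + 22 @ $3 = $1,650
Feb 14, 469 sold [FIFO — oldest first]: 206 @ $3 + 173 @ $1 + 90 @ $7 = $1,421
Total COGS = $504 + $1,650 + $1,421 = $3,575
Ending inventory: 284 @ $7 = $1,988
Check: goods available $5,563 = COGS $3,575 + ending $1,988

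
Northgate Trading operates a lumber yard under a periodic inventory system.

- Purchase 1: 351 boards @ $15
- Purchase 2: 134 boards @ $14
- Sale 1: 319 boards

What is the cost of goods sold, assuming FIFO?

COGS = $4,785

Sale 1 (319) [FIFO — oldest first]: 319 @ $15 = $4,785
Ending inventory: 32 @ $15 + 134 @ $14 = $2,356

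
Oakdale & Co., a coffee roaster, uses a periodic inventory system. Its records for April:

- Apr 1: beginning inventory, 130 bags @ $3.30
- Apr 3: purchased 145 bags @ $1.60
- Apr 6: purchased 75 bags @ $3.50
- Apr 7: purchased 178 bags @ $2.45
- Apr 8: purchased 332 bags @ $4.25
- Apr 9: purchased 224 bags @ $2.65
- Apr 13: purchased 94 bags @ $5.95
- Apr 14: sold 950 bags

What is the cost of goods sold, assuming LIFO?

COGS = $3,337.70

Apr 14, 950 sold [LIFO — newest first]: 94 @ $5.95 + 224 @ $2.65 + 332 @ $4.25 + 178 @ $2.45 + 75 @ $3.50 + 47 @ $1.60 = $3,337.70
Ending inventory: 130 @ $3.30 + 98 @ $1.60 = $585.80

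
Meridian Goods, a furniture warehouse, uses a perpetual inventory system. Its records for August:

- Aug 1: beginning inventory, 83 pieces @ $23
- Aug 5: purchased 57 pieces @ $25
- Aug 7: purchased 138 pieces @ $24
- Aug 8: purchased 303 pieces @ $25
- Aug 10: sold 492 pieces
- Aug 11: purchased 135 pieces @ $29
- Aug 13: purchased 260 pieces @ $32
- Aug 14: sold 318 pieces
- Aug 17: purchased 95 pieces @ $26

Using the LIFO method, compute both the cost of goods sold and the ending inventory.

Aug 10, 492 sold [LIFO — newest first]: 303 @ $25 + 138 @ $24 + 51 @ $25 = $12,162
Aug 14, 318 sold [LIFO — newest first]: 260 @ $32 + 58 @ $29 = $10,002
Total COGS = $12,162 + $10,002 = $22,164
Ending inventory: 83 @ $23 + 6 @ $25 + 77 @ $29 + 95 @ $26 = $6,762

COGS = $22,164; ending inventory = $6,762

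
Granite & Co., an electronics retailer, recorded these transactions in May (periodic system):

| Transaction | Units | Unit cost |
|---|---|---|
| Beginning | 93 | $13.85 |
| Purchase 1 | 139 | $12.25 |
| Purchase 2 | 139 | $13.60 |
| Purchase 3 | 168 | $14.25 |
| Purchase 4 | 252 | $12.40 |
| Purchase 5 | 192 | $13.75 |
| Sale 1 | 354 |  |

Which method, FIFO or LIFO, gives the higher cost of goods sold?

FIFO COGS: 93 @ $13.85 + 139 @ $12.25 + 122 @ $13.60 = $4,650.00
LIFO COGS: 192 @ $13.75 + 162 @ $12.40 = $4,648.80

FIFO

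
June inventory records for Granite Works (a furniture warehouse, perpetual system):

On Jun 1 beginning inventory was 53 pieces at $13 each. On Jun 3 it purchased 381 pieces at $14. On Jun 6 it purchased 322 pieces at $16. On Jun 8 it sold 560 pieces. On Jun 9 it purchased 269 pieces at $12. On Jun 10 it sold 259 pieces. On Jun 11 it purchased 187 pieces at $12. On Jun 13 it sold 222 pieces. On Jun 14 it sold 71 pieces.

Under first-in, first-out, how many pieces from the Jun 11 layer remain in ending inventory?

Jun 8, 560 sold [FIFO — oldest first]: 53 @ $13 + 381 @ $14 + 126 @ $16 = $8,039
Jun 10, 259 sold [FIFO — oldest first]: 196 @ $16 + 63 @ $12 = $3,892
Jun 13, 222 sold [FIFO — oldest first]: 206 @ $12 + 16 @ $12 = $2,664
Jun 14, 71 sold [FIFO — oldest first]: 71 @ $12 = $852
Total COGS = $8,039 + $3,892 + $2,664 + $852 = $15,447
Ending inventory: 100 @ $12 = $1,200
Check: goods available $16,647 = COGS $15,447 + ending $1,200

100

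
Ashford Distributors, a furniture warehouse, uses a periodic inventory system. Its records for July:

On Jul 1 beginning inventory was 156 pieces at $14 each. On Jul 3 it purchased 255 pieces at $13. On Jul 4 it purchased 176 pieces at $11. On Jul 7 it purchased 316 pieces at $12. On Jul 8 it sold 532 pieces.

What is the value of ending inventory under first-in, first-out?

Ending inventory = $4,397

Jul 8, 532 sold [FIFO — oldest first]: 156 @ $14 + 255 @ $13 + 121 @ $11 = $6,830
Ending inventory: 55 @ $11 + 316 @ $12 = $4,397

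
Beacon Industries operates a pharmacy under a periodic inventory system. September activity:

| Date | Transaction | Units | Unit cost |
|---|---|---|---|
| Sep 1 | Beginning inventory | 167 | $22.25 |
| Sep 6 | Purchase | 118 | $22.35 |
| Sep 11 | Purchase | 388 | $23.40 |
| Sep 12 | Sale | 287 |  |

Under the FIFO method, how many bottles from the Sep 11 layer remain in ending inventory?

386

Sep 12, 287 sold [FIFO — oldest first]: 167 @ $22.25 + 118 @ $22.35 + 2 @ $23.40 = $6,399.85
Ending inventory: 386 @ $23.40 = $9,032.40
Check: goods available $15,432.25 = COGS $6,399.85 + ending $9,032.40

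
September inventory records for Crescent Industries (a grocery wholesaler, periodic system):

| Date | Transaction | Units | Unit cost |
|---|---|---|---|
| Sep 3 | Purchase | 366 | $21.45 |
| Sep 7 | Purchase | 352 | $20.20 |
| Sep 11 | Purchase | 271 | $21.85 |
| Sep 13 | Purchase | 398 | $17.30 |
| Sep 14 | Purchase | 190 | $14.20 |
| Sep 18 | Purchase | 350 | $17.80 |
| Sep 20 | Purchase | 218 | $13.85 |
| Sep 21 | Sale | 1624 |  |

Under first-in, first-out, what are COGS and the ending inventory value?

COGS = $31,302.45; ending inventory = $8,412.70

Sep 21, 1624 sold [FIFO — oldest first]: 366 @ $21.45 + 352 @ $20.20 + 271 @ $21.85 + 398 @ $17.30 + 190 @ $14.20 + 47 @ $17.80 = $31,302.45
Ending inventory: 303 @ $17.80 + 218 @ $13.85 = $8,412.70
Check: goods available $39,715.15 = COGS $31,302.45 + ending $8,412.70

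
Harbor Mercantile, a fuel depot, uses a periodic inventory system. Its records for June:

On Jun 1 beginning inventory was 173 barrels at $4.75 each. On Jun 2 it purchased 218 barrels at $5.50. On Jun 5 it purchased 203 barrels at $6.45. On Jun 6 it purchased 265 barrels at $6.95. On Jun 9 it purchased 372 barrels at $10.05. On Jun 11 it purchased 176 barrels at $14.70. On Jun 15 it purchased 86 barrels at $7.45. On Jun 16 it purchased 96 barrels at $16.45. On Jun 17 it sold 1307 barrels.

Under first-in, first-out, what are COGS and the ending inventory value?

COGS = $10,027.65; ending inventory = $3,689.90

Jun 17, 1307 sold [FIFO — oldest first]: 173 @ $4.75 + 218 @ $5.50 + 203 @ $6.45 + 265 @ $6.95 + 372 @ $10.05 + 76 @ $14.70 = $10,027.65
Ending inventory: 100 @ $14.70 + 86 @ $7.45 + 96 @ $16.45 = $3,689.90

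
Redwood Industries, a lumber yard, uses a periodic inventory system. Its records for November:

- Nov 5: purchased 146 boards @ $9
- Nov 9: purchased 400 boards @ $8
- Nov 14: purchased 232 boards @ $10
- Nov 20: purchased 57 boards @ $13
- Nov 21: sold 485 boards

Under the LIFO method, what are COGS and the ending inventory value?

COGS = $4,629; ending inventory = $2,946

Nov 21, 485 sold [LIFO — newest first]: 57 @ $13 + 232 @ $10 + 196 @ $8 = $4,629
Ending inventory: 146 @ $9 + 204 @ $8 = $2,946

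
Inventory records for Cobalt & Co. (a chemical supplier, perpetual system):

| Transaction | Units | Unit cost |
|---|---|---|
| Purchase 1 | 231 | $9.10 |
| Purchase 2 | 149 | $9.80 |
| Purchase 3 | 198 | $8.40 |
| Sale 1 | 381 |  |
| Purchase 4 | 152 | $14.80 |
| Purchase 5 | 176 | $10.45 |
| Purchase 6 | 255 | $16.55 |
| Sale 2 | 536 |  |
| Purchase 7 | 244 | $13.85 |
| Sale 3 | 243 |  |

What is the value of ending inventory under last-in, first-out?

Ending inventory = $2,502.15

Sale 1 (381) [LIFO — newest first]: 198 @ $8.40 + 149 @ $9.80 + 34 @ $9.10 = $3,432.80
Sale 2 (536) [LIFO — newest first]: 255 @ $16.55 + 176 @ $10.45 + 105 @ $14.80 = $7,613.45
Sale 3 (243) [LIFO — newest first]: 243 @ $13.85 = $3,365.55
Total COGS = $3,432.80 + $7,613.45 + $3,365.55 = $14,411.80
Ending inventory: 197 @ $9.10 + 47 @ $14.80 + 1 @ $13.85 = $2,502.15
Check: goods available $16,913.95 = COGS $14,411.80 + ending $2,502.15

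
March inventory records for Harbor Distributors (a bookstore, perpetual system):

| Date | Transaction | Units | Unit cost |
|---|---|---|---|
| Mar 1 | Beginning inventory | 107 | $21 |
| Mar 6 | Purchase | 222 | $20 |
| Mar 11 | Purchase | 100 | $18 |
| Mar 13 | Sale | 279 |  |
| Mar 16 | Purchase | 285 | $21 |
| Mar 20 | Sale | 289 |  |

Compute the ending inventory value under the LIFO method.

Ending inventory = $3,027

Mar 13, 279 sold [LIFO — newest first]: 100 @ $18 + 179 @ $20 = $5,380
Mar 20, 289 sold [LIFO — newest first]: 285 @ $21 + 4 @ $20 = $6,065
Total COGS = $5,380 + $6,065 = $11,445
Ending inventory: 107 @ $21 + 39 @ $20 = $3,027
Check: goods available $14,472 = COGS $11,445 + ending $3,027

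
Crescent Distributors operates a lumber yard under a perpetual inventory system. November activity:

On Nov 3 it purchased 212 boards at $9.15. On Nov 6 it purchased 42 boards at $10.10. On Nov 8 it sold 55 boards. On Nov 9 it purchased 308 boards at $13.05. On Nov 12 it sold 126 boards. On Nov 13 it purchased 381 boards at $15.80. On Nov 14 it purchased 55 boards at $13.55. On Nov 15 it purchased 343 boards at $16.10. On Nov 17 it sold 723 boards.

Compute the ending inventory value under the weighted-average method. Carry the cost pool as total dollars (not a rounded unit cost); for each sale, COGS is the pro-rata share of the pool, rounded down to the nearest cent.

Ending inventory = $6,291.18

After Nov 3: 212 on hand, pool $1,939.80 (≈ $9.1500 each)
After Nov 6: 254 on hand, pool $2,364.00 (≈ $9.3071 each)
Nov 8, sell 55: 55/254 × $2,364.00 → $511.88
After Nov 9: 507 on hand, pool $5,871.52 (≈ $11.5809 each)
Nov 12, sell 126: 126/507 × $5,871.52 → $1,459.19
After Nov 13: 762 on hand, pool $10,432.13 (≈ $13.6905 each)
After Nov 14: 817 on hand, pool $11,177.38 (≈ $13.6810 each)
After Nov 15: 1160 on hand, pool $16,699.68 (≈ $14.3963 each)
Nov 17, sell 723: 723/1160 × $16,699.68 → $10,408.50
Total COGS = $511.88 + $1,459.19 + $10,408.50 = $12,379.57
Ending inventory (cost pool remaining) = $6,291.18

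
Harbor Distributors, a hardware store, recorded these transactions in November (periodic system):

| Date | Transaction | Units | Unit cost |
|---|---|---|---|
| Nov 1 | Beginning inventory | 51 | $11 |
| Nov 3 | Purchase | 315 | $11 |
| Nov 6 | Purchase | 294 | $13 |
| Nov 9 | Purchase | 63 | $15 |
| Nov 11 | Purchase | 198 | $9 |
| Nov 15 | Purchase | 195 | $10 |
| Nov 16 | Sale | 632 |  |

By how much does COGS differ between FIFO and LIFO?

FIFO COGS: 51 @ $11 + 315 @ $11 + 266 @ $13 = $7,484
LIFO COGS: 195 @ $10 + 198 @ $9 + 63 @ $15 + 176 @ $13 = $6,965
Difference = |$7,484 − $6,965| = $519

$519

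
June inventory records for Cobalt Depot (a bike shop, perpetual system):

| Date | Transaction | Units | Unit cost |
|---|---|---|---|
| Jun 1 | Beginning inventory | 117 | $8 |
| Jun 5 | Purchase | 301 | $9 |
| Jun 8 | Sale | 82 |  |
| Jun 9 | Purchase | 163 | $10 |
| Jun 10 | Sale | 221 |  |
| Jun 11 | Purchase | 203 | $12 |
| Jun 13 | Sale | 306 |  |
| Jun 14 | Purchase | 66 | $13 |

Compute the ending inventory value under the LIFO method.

Jun 8, 82 sold [LIFO — newest first]: 82 @ $9 = $738
Jun 10, 221 sold [LIFO — newest first]: 163 @ $10 + 58 @ $9 = $2,152
Jun 13, 306 sold [LIFO — newest first]: 203 @ $12 + 103 @ $9 = $3,363
Total COGS = $738 + $2,152 + $3,363 = $6,253
Ending inventory: 117 @ $8 + 58 @ $9 + 66 @ $13 = $2,316
Check: goods available $8,569 = COGS $6,253 + ending $2,316

Ending inventory = $2,316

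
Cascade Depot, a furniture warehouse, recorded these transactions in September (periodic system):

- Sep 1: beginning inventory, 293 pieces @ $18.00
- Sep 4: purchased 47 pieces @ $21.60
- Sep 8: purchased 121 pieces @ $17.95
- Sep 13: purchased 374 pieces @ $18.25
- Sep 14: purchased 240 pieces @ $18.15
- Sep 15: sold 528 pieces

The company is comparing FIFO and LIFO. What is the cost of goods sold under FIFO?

FIFO COGS: 293 @ $18.00 + 47 @ $21.60 + 121 @ $17.95 + 67 @ $18.25 = $9,683.90
LIFO COGS: 240 @ $18.15 + 288 @ $18.25 = $9,612.00

COGS = $9,683.90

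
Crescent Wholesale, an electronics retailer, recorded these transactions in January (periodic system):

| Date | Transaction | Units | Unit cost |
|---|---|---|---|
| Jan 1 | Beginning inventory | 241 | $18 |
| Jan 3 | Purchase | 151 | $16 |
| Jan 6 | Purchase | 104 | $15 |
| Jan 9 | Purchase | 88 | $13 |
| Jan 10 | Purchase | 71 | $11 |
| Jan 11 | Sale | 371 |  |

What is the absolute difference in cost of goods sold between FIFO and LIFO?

$1,205

FIFO COGS: 241 @ $18 + 130 @ $16 = $6,418
LIFO COGS: 71 @ $11 + 88 @ $13 + 104 @ $15 + 108 @ $16 = $5,213
Difference = |$6,418 − $5,213| = $1,205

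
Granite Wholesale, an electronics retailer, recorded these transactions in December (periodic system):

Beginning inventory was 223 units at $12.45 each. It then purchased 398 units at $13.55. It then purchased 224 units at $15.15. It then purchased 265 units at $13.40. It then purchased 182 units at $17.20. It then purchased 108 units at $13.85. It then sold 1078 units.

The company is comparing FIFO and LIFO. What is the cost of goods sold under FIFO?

FIFO COGS: 223 @ $12.45 + 398 @ $13.55 + 224 @ $15.15 + 233 @ $13.40 = $14,685.05
LIFO COGS: 108 @ $13.85 + 182 @ $17.20 + 265 @ $13.40 + 224 @ $15.15 + 299 @ $13.55 = $15,622.25

COGS = $14,685.05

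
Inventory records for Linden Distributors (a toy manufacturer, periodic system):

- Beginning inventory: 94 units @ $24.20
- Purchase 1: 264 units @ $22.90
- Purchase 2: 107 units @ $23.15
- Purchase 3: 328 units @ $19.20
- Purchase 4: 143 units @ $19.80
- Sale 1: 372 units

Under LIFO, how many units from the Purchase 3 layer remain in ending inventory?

99

Sale 1 (372) [LIFO — newest first]: 143 @ $19.80 + 229 @ $19.20 = $7,228.20
Ending inventory: 94 @ $24.20 + 264 @ $22.90 + 107 @ $23.15 + 99 @ $19.20 = $12,698.25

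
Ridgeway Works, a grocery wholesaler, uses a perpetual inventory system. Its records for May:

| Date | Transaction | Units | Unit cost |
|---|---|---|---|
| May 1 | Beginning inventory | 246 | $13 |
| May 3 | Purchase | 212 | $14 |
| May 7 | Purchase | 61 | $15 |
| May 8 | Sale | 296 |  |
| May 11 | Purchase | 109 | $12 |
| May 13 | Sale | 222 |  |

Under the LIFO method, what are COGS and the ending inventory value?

COGS = $6,959; ending inventory = $1,430

May 8, 296 sold [LIFO — newest first]: 61 @ $15 + 212 @ $14 + 23 @ $13 = $4,182
May 13, 222 sold [LIFO — newest first]: 109 @ $12 + 113 @ $13 = $2,777
Total COGS = $4,182 + $2,777 = $6,959
Ending inventory: 110 @ $13 = $1,430
Check: goods available $8,389 = COGS $6,959 + ending $1,430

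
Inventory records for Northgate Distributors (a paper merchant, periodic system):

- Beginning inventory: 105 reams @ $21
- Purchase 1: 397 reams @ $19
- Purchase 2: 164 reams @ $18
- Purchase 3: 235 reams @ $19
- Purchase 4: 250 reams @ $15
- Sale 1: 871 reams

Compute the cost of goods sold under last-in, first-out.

COGS = $15,385

Sale 1 (871) [LIFO — newest first]: 250 @ $15 + 235 @ $19 + 164 @ $18 + 222 @ $19 = $15,385
Ending inventory: 105 @ $21 + 175 @ $19 = $5,530
Check: goods available $20,915 = COGS $15,385 + ending $5,530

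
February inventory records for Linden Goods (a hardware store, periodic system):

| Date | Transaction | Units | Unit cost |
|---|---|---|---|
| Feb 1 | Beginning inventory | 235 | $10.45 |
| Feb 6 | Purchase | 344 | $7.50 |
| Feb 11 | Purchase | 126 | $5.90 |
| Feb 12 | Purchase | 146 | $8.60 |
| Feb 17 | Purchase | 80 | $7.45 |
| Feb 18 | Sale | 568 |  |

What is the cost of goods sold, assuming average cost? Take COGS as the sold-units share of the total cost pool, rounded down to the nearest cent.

Feb 18, sell 568: 568/931 × $7,630.75 → $4,655.49
Ending inventory (cost pool remaining) = $2,975.26
Check: goods available $7,630.75 = COGS $4,655.49 + ending $2,975.26

COGS = $4,655.49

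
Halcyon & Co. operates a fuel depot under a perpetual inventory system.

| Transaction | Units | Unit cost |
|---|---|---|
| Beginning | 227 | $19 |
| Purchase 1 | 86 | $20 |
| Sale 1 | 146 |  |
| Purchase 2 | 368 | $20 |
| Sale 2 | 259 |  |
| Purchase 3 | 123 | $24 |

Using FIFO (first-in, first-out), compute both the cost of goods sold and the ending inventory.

COGS = $7,873; ending inventory = $8,472

Sale 1 (146) [FIFO — oldest first]: 146 @ $19 = $2,774
Sale 2 (259) [FIFO — oldest first]: 81 @ $19 + 86 @ $20 + 92 @ $20 = $5,099
Total COGS = $2,774 + $5,099 = $7,873
Ending inventory: 276 @ $20 + 123 @ $24 = $8,472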